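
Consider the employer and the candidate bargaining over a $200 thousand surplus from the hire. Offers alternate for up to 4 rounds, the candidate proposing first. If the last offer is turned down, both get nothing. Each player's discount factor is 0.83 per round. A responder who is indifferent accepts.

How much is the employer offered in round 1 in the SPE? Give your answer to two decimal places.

Solve by backward induction from round 4.
Round 4 (the employer proposes): rejection yields 0 for the candidate; the employer offers 0 and keeps 200.
Round 3 (the candidate proposes): the employer can get 200 next round, worth 0.83 × 200 = 166 now; the candidate offers that and keeps 34.
Round 2 (the employer proposes): the candidate can get 34 next round, worth 0.83 × 34 = 28.22 now, so the employer offers 28.22, keeping 171.78.
Round 1 (the candidate proposes): the employer can get 171.78 next round, worth 0.83 × 171.78 = 142.5774 now, so the candidate offers 142.5774, keeping 57.4226.

142.58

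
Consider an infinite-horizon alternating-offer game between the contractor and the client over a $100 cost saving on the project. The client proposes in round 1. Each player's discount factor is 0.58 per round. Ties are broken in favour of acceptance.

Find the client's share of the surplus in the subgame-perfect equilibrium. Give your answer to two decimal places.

In a stationary SPE each proposer offers the other exactly their discounted continuation value.
If the client keeps x when proposing and the contractor keeps y when proposing, then x = 100 − 0.58y and y = 100 − 0.58x.
Solving: x = 100(1 − 0.58) / (1 − 0.58·0.58) = 42 / 0.6636 ≈ 63.2911.
The contractor gets 100 − 63.2911 ≈ 36.7089.

63.29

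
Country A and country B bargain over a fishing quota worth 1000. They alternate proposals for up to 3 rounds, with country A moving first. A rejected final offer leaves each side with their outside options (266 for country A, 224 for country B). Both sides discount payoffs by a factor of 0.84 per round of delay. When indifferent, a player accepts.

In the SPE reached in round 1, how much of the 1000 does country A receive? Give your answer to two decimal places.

707.55

Round 3 (country A proposes): country B gets 224 if talks fail, so country A offers 224 and keeps 776.
Round 2 (country B proposes): country A can get 776 next round, worth 0.84 × 776 = 651.84 now. Country B offers 651.84 and keeps 1000 − 651.84 = 348.16.
Round 1 (country A proposes): country B can get 348.16 next round, worth 0.84 × 348.16 = 292.4544 now. Country A offers 292.4544 and keeps 1000 − 292.4544 = 707.5456.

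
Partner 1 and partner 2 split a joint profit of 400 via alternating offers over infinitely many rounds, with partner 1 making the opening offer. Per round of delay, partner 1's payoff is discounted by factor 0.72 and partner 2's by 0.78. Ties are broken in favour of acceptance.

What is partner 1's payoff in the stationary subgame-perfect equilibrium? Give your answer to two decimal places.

200.73

When partner 1 proposes, partner 2 accepts any offer worth at least 0.78 times what partner 2 would get by proposing next round; and vice versa.
This gives x = 400 − 0.78y and y = 400 − 0.72x, where x and y are each side's share when it proposes.
Hence (1 − 0.78·0.72)x = 400(1 − 0.78), i.e. 0.4384·x = 88.
x ≈ 200.7299; partner 2's share is 400 − x ≈ 199.2701.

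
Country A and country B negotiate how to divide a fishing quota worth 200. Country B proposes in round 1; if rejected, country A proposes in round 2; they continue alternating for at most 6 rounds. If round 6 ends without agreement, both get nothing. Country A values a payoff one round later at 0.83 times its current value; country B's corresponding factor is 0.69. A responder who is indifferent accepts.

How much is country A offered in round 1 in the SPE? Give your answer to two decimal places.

135.38

Round 6 (country A proposes): rejection yields 0 for country B; country A offers 0 and keeps 200.
Round 5 (country B proposes): country A can get 200 next round, worth 0.83 × 200 = 166 now. Country B offers 166 and keeps 200 − 166 = 34.
Round 4 (country A proposes): country B can get 34 next round, worth 0.69 × 34 = 23.46 now, so country A offers 23.46, keeping 176.54.
Round 3 (country B proposes): country A can get 176.54 next round, worth 0.83 × 176.54 = 146.5282 now; country B offers that and keeps 53.4718.
Round 2 (country A proposes): country B can get 53.4718 next round, worth 0.69 × 53.4718 = 36.895542 now, so country A offers 36.895542, keeping 163.104458.
Round 1 (country B proposes): country A can get 163.104458 next round, worth 0.83 × 163.104458 = 135.37670014 now, so country B offers 135.37670014, keeping 64.62329986.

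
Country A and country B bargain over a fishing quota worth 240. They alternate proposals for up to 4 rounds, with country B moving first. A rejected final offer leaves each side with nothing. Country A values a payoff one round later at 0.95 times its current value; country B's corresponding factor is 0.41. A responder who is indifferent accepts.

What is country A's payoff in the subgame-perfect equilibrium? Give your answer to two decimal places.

223.33

Work backward from the last round.
Round 4 (country A proposes): country B will accept anything ≥ 0, so country A offers 0 and keeps 240.
Round 3 (country B proposes): country A can get 240 next round, worth 0.95 × 240 = 228 now; country B offers that and keeps 12.
Round 2 (country A proposes): country B can get 12 next round, worth 0.41 × 12 = 4.92 now; country A offers that and keeps 235.08.
Round 1 (country B proposes): country A can get 235.08 next round, worth 0.95 × 235.08 = 223.326 now; country B offers that and keeps 16.674.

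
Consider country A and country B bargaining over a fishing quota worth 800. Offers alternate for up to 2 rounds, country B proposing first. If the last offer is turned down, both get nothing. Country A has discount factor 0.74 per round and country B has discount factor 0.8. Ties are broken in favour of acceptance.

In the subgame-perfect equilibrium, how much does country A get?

Round 2 (country A proposes): rejection yields 0 for country B; country A offers 0 and keeps 800.
Round 1 (country B proposes): country A can get 800 next round, worth 0.74 × 800 = 592 now; country B offers that and keeps 208.

592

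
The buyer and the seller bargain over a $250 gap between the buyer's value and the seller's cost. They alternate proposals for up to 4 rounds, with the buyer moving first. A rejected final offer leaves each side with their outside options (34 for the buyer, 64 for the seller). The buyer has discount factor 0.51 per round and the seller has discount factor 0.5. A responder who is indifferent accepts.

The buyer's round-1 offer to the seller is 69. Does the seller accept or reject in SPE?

Reject

Work out the seller's continuation value if the offer is rejected.
Round 4 (the seller proposes): the buyer gets 34 if talks fail, so the seller offers 34 and keeps 216.
Round 3 (the buyer proposes): the seller can get 216 next round, worth 0.5 × 216 = 108 now. The buyer offers 108 and keeps 250 − 108 = 142.
Round 2 (the seller proposes): the buyer can get 142 next round, worth 0.51 × 142 = 72.42 now; the seller offers that and keeps 177.58.
So by rejecting in round 1, the seller gets 177.58 next round, worth 0.5 × 177.58 = 88.79 now.
Offer 69 < 88.79, so the seller rejects.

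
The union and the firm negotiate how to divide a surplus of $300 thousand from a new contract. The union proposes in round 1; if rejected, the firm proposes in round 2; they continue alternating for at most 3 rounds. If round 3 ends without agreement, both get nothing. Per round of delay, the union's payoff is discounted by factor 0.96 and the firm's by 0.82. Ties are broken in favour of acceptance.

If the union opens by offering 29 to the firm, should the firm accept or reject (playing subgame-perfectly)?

Accept

Round 3 (the union proposes): rejection yields 0 for the firm; the union offers 0 and keeps 300.
Round 2 (the firm proposes): the union can get 300 next round, worth 0.96 × 300 = 288 now, so the firm offers 288, keeping 12.
So by rejecting in round 1, the firm gets 12 next round, worth 0.82 × 12 = 9.84 now.
Offer 29 ≥ 9.84, so the firm accepts.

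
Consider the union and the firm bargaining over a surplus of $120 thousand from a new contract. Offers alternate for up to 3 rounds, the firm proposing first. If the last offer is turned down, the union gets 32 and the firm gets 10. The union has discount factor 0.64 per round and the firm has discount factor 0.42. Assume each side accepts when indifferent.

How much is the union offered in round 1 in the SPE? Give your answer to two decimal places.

53.15

By backward induction:
Round 3 (the firm proposes): the union gets 32 if talks fail, so the firm offers 32 and keeps 88.
Round 2 (the union proposes): the firm can get 88 next round, worth 0.42 × 88 = 36.96 now. The union offers 36.96 and keeps 120 − 36.96 = 83.04.
Round 1 (the firm proposes): the union can get 83.04 next round, worth 0.64 × 83.04 = 53.1456 now, so the firm offers 53.1456, keeping 66.8544.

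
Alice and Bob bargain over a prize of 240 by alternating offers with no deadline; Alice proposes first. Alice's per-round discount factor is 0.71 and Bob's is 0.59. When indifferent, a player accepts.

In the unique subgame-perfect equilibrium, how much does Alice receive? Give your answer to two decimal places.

In a stationary SPE each proposer offers the other exactly their discounted continuation value.
If Alice keeps x when proposing and Bob keeps y when proposing, then x = 240 − 0.59y and y = 240 − 0.71x.
Solving: x = 240(1 − 0.59) / (1 − 0.71·0.59) = 98.4 / 0.5811 ≈ 169.3340.
Bob gets 240 − 169.3340 ≈ 70.6660.

169.33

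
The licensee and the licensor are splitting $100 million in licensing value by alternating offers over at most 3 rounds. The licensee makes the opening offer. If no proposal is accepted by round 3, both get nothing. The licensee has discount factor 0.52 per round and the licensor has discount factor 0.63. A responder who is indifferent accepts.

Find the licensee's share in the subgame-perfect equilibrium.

Round 3 (the licensee proposes): rejection yields 0 for the licensor; the licensee offers 0 and keeps 100.
Round 2 (the licensor proposes): the licensee can get 100 next round, worth 0.52 × 100 = 52 now, so the licensor offers 52, keeping 48.
Round 1 (the licensee proposes): the licensor can get 48 next round, worth 0.63 × 48 = 30.24 now. The licensee offers 30.24 and keeps 100 − 30.24 = 69.76.

69.76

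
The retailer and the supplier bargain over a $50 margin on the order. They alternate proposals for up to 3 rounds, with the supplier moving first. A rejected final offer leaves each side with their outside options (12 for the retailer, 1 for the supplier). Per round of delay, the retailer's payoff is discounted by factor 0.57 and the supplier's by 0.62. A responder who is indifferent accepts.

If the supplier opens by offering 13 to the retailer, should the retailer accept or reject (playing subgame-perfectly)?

Round 3 (the supplier proposes): the retailer gets 12 if talks fail, so the supplier offers 12 and keeps 38.
Round 2 (the retailer proposes): the supplier can get 38 next round, worth 0.62 × 38 = 23.56 now, so the retailer offers 23.56, keeping 26.44.
So by rejecting in round 1, the retailer gets 26.44 next round, worth 0.57 × 26.44 = 15.0708 now.
Offer 13 < 15.0708, so the retailer rejects.

Reject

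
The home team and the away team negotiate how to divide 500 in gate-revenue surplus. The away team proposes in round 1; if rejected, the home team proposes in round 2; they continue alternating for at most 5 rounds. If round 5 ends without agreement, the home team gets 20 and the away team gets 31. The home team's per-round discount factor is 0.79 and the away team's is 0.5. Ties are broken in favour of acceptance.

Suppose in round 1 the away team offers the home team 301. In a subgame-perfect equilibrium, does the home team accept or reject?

Accept

Round 5 (the away team proposes): the home team gets 20 if talks fail, so the away team offers 20 and keeps 480.
Round 4 (the home team proposes): the away team can get 480 next round, worth 0.5 × 480 = 240 now, so the home team offers 240, keeping 260.
Round 3 (the away team proposes): the home team can get 260 next round, worth 0.79 × 260 = 205.4 now; the away team offers that and keeps 294.6.
Round 2 (the home team proposes): the away team can get 294.6 next round, worth 0.5 × 294.6 = 147.3 now; the home team offers that and keeps 352.7.
So by rejecting in round 1, the home team gets 352.7 next round, worth 0.79 × 352.7 = 278.633 now.
Offer 301 ≥ 278.633, so the home team accepts.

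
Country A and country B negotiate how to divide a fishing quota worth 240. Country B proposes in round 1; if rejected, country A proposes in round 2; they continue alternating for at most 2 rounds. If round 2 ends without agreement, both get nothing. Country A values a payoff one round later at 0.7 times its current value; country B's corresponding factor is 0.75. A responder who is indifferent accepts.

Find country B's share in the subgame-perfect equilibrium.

72

Solve by backward induction from round 2.
Round 2 (country A proposes): country B will accept anything ≥ 0, so country A offers 0 and keeps 240.
Round 1 (country B proposes): country A can get 240 next round, worth 0.7 × 240 = 168 now. Country B offers 168 and keeps 240 − 168 = 72.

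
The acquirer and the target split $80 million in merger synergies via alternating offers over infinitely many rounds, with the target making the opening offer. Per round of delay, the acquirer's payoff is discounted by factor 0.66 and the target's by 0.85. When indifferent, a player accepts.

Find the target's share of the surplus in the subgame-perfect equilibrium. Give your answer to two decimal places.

Let x be the target's share when the target proposes and y be the acquirer's share when the acquirer proposes.
The acquirer accepts iff offered ≥ 0.66·y, so x = 80 − 0.66y. Symmetrically y = 80 − 0.85x.
Substituting: x = 80 − 0.66(80 − 0.85x), giving x(1 − 0.85·0.66) = 80(1 − 0.66).
So x = 80 × 0.34 / 0.439 ≈ 61.9590, and the acquirer receives 80 − x ≈ 18.0410.

61.96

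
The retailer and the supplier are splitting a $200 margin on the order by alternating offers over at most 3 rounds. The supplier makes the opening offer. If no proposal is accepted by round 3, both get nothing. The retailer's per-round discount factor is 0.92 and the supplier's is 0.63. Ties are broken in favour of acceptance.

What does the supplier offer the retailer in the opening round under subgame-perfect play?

Round 3 (the supplier proposes): rejection yields 0 for the retailer; the supplier offers 0 and keeps 200.
Round 2 (the retailer proposes): the supplier can get 200 next round, worth 0.63 × 200 = 126 now. The retailer offers 126 and keeps 200 − 126 = 74.
Round 1 (the supplier proposes): the retailer can get 74 next round, worth 0.92 × 74 = 68.08 now, so the supplier offers 68.08, keeping 131.92.

68.08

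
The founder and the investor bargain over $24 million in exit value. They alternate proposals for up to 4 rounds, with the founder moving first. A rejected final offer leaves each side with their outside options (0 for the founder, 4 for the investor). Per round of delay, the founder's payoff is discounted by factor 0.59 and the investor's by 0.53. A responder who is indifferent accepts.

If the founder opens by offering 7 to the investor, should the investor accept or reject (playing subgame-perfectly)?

Reject

Work out the investor's continuation value if the offer is rejected.
Round 4 (the investor proposes): rejection yields 0 for the founder; the investor offers 0 and keeps 24.
Round 3 (the founder proposes): the investor can get 24 next round, worth 0.53 × 24 = 12.72 now; the founder offers that and keeps 11.28.
Round 2 (the investor proposes): the founder can get 11.28 next round, worth 0.59 × 11.28 = 6.6552 now, so the investor offers 6.6552, keeping 17.3448.
So by rejecting in round 1, the investor gets 17.3448 next round, worth 0.53 × 17.3448 = 9.192744 now.
Offer 7 < 9.192744, so the investor rejects.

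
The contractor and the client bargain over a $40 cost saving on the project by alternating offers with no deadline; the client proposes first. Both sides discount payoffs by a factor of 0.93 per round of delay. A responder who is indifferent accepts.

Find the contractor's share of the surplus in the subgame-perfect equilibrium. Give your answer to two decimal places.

Let x be the client's share when the client proposes and y be the contractor's share when the contractor proposes.
The contractor accepts iff offered ≥ 0.93·y, so x = 40 − 0.93y. Symmetrically y = 40 − 0.93x.
Substituting: x = 40 − 0.93(40 − 0.93x), giving x(1 − 0.93·0.93) = 40(1 − 0.93).
So x = 40 × 0.07 / 0.1351 ≈ 20.7254, and the contractor receives 40 − x ≈ 19.2746.

19.27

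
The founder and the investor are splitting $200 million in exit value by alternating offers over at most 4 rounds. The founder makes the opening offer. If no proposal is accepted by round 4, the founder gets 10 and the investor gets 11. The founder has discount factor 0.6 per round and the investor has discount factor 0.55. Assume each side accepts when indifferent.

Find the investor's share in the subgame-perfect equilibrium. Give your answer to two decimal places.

Round 4 (the investor proposes): the founder gets 10 if talks fail, so the investor offers 10 and keeps 190.
Round 3 (the founder proposes): the investor can get 190 next round, worth 0.55 × 190 = 104.5 now. The founder offers 104.5 and keeps 200 − 104.5 = 95.5.
Round 2 (the investor proposes): the founder can get 95.5 next round, worth 0.6 × 95.5 = 57.3 now, so the investor offers 57.3, keeping 142.7.
Round 1 (the founder proposes): the investor can get 142.7 next round, worth 0.55 × 142.7 = 78.485 now. The founder offers 78.485 and keeps 200 − 78.485 = 121.515.

78.49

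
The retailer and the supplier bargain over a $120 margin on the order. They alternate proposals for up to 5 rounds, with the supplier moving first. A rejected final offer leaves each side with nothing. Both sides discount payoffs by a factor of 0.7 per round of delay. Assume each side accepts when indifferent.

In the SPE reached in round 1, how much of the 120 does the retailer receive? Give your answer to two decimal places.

37.55

Round 5 (the supplier proposes): the retailer will accept anything ≥ 0, so the supplier offers 0 and keeps 120.
Round 4 (the retailer proposes): the supplier can get 120 next round, worth 0.7 × 120 = 84 now, so the retailer offers 84, keeping 36.
Round 3 (the supplier proposes): the retailer can get 36 next round, worth 0.7 × 36 = 25.2 now; the supplier offers that and keeps 94.8.
Round 2 (the retailer proposes): the supplier can get 94.8 next round, worth 0.7 × 94.8 = 66.36 now. The retailer offers 66.36 and keeps 120 − 66.36 = 53.64.
Round 1 (the supplier proposes): the retailer can get 53.64 next round, worth 0.7 × 53.64 = 37.548 now, so the supplier offers 37.548, keeping 82.452.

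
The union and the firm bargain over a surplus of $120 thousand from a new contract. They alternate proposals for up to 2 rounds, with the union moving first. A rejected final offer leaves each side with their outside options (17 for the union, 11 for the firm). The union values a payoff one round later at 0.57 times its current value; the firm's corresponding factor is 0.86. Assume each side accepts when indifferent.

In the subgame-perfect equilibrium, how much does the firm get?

88.58

Round 2 (the firm proposes): the union gets 17 if talks fail, so the firm offers 17 and keeps 103.
Round 1 (the union proposes): the firm can get 103 next round, worth 0.86 × 103 = 88.58 now. The union offers 88.58 and keeps 120 − 88.58 = 31.42.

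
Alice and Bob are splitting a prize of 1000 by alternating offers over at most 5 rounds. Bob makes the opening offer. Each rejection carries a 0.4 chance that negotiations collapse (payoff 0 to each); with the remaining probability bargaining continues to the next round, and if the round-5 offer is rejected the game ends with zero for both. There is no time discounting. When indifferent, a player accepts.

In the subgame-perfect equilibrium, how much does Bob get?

Round 5 (Bob proposes): rejection yields 0 for Alice; Bob offers 0 and keeps 1000.
Round 4 (Alice proposes): rejecting gives Bob an expected 0.6 × 1000 = 600; Alice offers that and keeps 400.
Round 3 (Bob proposes): rejecting gives Alice an expected 0.6 × 400 = 240; Bob offers that and keeps 760.
Round 2 (Alice proposes): rejecting gives Bob an expected 0.6 × 760 = 456; Alice offers that and keeps 544.
Round 1 (Bob proposes): rejecting gives Alice an expected 0.6 × 544 = 326.4; Bob offers that and keeps 673.6.

673.6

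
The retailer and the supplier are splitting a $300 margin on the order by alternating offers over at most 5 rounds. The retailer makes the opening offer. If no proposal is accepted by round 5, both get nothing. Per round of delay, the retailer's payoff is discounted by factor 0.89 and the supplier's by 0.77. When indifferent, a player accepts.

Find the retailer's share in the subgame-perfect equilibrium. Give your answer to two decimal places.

257.18

Round 5 (the retailer proposes): the supplier will accept anything ≥ 0, so the retailer offers 0 and keeps 300.
Round 4 (the supplier proposes): the retailer can get 300 next round, worth 0.89 × 300 = 267 now. The supplier offers 267 and keeps 300 − 267 = 33.
Round 3 (the retailer proposes): the supplier can get 33 next round, worth 0.77 × 33 = 25.41 now, so the retailer offers 25.41, keeping 274.59.
Round 2 (the supplier proposes): the retailer can get 274.59 next round, worth 0.89 × 274.59 = 244.3851 now. The supplier offers 244.3851 and keeps 300 − 244.3851 = 55.6149.
Round 1 (the retailer proposes): the supplier can get 55.6149 next round, worth 0.77 × 55.6149 = 42.823473 now; the retailer offers that and keeps 257.176527.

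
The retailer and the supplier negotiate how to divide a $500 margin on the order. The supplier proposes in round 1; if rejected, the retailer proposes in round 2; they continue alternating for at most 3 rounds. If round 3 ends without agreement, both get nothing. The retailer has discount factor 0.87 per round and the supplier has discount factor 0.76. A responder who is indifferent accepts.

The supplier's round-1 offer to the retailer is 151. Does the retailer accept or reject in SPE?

Round 3 (the supplier proposes): the retailer will accept anything ≥ 0, so the supplier offers 0 and keeps 500.
Round 2 (the retailer proposes): the supplier can get 500 next round, worth 0.76 × 500 = 380 now. The retailer offers 380 and keeps 500 − 380 = 120.
So by rejecting in round 1, the retailer gets 120 next round, worth 0.87 × 120 = 104.4 now.
Offer 151 ≥ 104.4, so the retailer accepts.

Accept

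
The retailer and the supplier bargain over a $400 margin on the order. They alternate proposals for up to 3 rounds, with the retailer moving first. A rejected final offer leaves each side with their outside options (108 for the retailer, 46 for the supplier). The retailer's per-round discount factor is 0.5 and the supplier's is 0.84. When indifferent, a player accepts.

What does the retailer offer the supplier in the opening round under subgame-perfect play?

187.32

Work backward from the last round.
Round 3 (the retailer proposes): the supplier gets 46 if talks fail, so the retailer offers 46 and keeps 354.
Round 2 (the supplier proposes): the retailer can get 354 next round, worth 0.5 × 354 = 177 now; the supplier offers that and keeps 223.
Round 1 (the retailer proposes): the supplier can get 223 next round, worth 0.84 × 223 = 187.32 now; the retailer offers that and keeps 212.68.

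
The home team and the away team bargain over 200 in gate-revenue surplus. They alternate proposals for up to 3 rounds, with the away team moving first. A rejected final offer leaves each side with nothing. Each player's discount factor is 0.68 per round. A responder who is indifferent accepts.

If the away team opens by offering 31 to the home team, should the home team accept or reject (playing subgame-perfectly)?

Reject

Work out the home team's continuation value if the offer is rejected.
Round 3 (the away team proposes): the home team will accept anything ≥ 0, so the away team offers 0 and keeps 200.
Round 2 (the home team proposes): the away team can get 200 next round, worth 0.68 × 200 = 136 now. The home team offers 136 and keeps 200 − 136 = 64.
So by rejecting in round 1, the home team gets 64 next round, worth 0.68 × 64 = 43.52 now.
Offer 31 < 43.52, so the home team rejects.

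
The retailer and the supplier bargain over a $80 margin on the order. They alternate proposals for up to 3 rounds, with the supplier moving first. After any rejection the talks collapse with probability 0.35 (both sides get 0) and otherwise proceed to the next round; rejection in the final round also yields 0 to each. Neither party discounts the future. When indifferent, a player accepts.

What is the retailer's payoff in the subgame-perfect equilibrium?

18.2

By backward induction:
Round 3 (the supplier proposes): rejection yields 0 for the retailer; the supplier offers 0 and keeps 80.
Round 2 (the retailer proposes): rejecting gives the supplier an expected 0.65 × 80 = 52. The retailer offers 52 and keeps 80 − 52 = 28.
Round 1 (the supplier proposes): rejecting gives the retailer an expected 0.65 × 28 = 18.2, so the supplier offers 18.2, keeping 61.8.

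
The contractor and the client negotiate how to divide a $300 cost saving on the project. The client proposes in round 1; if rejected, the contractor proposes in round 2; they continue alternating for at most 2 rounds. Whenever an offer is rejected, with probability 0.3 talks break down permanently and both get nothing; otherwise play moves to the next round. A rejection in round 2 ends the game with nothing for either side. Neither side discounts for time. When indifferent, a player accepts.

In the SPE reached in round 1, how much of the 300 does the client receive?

Round 2 (the contractor proposes): rejection yields 0 for the client; the contractor offers 0 and keeps 300.
Round 1 (the client proposes): rejecting gives the contractor an expected 0.7 × 300 = 210, so the client offers 210, keeping 90.

90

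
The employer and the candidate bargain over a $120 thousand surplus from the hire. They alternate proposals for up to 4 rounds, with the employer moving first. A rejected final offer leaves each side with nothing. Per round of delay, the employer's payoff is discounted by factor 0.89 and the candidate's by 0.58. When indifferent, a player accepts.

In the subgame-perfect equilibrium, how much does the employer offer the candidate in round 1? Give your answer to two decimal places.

By backward induction:
Round 4 (the candidate proposes): rejection yields 0 for the employer; the candidate offers 0 and keeps 120.
Round 3 (the employer proposes): the candidate can get 120 next round, worth 0.58 × 120 = 69.6 now, so the employer offers 69.6, keeping 50.4.
Round 2 (the candidate proposes): the employer can get 50.4 next round, worth 0.89 × 50.4 = 44.856 now; the candidate offers that and keeps 75.144.
Round 1 (the employer proposes): the candidate can get 75.144 next round, worth 0.58 × 75.144 = 43.58352 now, so the employer offers 43.58352, keeping 76.41648.

43.58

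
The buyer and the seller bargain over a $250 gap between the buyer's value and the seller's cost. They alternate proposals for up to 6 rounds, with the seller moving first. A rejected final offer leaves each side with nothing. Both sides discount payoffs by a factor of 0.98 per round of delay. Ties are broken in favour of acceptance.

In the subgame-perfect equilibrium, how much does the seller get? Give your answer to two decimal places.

Work backward from the last round.
Round 6 (the buyer proposes): rejection yields 0 for the seller; the buyer offers 0 and keeps 250.
Round 5 (the seller proposes): the buyer can get 250 next round, worth 0.98 × 250 = 245 now, so the seller offers 245, keeping 5.
Round 4 (the buyer proposes): the seller can get 5 next round, worth 0.98 × 5 = 4.9 now, so the buyer offers 4.9, keeping 245.1.
Round 3 (the seller proposes): the buyer can get 245.1 next round, worth 0.98 × 245.1 = 240.198 now, so the seller offers 240.198, keeping 9.802.
Round 2 (the buyer proposes): the seller can get 9.802 next round, worth 0.98 × 9.802 = 9.60596 now, so the buyer offers 9.60596, keeping 240.39404.
Round 1 (the seller proposes): the buyer can get 240.39404 next round, worth 0.98 × 240.39404 = 235.5861592 now. The seller offers 235.5861592 and keeps 250 − 235.5861592 = 14.4138408.

14.41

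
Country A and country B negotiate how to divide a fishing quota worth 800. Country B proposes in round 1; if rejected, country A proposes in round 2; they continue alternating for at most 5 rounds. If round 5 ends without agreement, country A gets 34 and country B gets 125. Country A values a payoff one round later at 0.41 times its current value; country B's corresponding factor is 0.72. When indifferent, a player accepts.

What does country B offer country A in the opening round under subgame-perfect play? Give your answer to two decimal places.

121.91

Round 5 (country B proposes): country A gets 34 if talks fail, so country B offers 34 and keeps 766.
Round 4 (country A proposes): country B can get 766 next round, worth 0.72 × 766 = 551.52 now, so country A offers 551.52, keeping 248.48.
Round 3 (country B proposes): country A can get 248.48 next round, worth 0.41 × 248.48 = 101.8768 now; country B offers that and keeps 698.1232.
Round 2 (country A proposes): country B can get 698.1232 next round, worth 0.72 × 698.1232 = 502.648704 now; country A offers that and keeps 297.351296.
Round 1 (country B proposes): country A can get 297.351296 next round, worth 0.41 × 297.351296 = 121.91403136 now, so country B offers 121.91403136, keeping 678.08596864.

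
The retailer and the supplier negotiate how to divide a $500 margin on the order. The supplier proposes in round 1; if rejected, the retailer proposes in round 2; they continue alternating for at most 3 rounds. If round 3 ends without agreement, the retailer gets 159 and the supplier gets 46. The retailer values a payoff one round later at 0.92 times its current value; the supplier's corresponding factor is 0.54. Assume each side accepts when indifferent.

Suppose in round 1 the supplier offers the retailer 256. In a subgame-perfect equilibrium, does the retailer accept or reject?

Reject

Round 3 (the supplier proposes): the retailer gets 159 if talks fail, so the supplier offers 159 and keeps 341.
Round 2 (the retailer proposes): the supplier can get 341 next round, worth 0.54 × 341 = 184.14 now, so the retailer offers 184.14, keeping 315.86.
So by rejecting in round 1, the retailer gets 315.86 next round, worth 0.92 × 315.86 = 290.5912 now.
Offer 256 < 290.5912, so the retailer rejects.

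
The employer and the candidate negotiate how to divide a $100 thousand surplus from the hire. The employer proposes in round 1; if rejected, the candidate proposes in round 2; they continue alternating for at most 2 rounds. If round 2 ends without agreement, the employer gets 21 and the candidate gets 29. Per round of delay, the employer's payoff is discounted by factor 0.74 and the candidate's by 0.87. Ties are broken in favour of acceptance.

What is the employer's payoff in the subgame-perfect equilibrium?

Round 2 (the candidate proposes): the employer gets 21 if talks fail, so the candidate offers 21 and keeps 79.
Round 1 (the employer proposes): the candidate can get 79 next round, worth 0.87 × 79 = 68.73 now. The employer offers 68.73 and keeps 100 − 68.73 = 31.27.

31.27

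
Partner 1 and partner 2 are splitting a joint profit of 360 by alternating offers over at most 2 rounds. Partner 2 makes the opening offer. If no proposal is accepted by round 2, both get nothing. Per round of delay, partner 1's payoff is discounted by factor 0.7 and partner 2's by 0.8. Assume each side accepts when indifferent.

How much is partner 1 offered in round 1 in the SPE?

Round 2 (partner 1 proposes): partner 2 will accept anything ≥ 0, so partner 1 offers 0 and keeps 360.
Round 1 (partner 2 proposes): partner 1 can get 360 next round, worth 0.7 × 360 = 252 now. Partner 2 offers 252 and keeps 360 − 252 = 108.

252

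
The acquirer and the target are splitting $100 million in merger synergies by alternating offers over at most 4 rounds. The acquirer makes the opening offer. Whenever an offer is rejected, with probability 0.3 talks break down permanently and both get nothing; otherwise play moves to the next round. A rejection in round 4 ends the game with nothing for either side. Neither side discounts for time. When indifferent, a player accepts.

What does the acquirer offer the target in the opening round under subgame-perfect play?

55.3

Round 4 (the target proposes): the acquirer will accept anything ≥ 0, so the target offers 0 and keeps 100.
Round 3 (the acquirer proposes): rejecting gives the target an expected 0.7 × 100 = 70, so the acquirer offers 70, keeping 30.
Round 2 (the target proposes): rejecting gives the acquirer an expected 0.7 × 30 = 21, so the target offers 21, keeping 79.
Round 1 (the acquirer proposes): rejecting gives the target an expected 0.7 × 79 = 55.3, so the acquirer offers 55.3, keeping 44.7.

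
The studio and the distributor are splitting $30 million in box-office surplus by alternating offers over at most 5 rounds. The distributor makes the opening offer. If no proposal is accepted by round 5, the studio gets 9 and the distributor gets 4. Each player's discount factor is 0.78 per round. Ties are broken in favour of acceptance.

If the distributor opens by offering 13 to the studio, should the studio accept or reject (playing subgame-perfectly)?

Round 5 (the distributor proposes): the studio gets 9 if talks fail, so the distributor offers 9 and keeps 21.
Round 4 (the studio proposes): the distributor can get 21 next round, worth 0.78 × 21 = 16.38 now, so the studio offers 16.38, keeping 13.62.
Round 3 (the distributor proposes): the studio can get 13.62 next round, worth 0.78 × 13.62 = 10.6236 now; the distributor offers that and keeps 19.3764.
Round 2 (the studio proposes): the distributor can get 19.3764 next round, worth 0.78 × 19.3764 = 15.113592 now; the studio offers that and keeps 14.886408.
So by rejecting in round 1, the studio gets 14.886408 next round, worth 0.78 × 14.886408 = 11.61139824 now.
Offer 13 ≥ 11.61139824, so the studio accepts.

Accept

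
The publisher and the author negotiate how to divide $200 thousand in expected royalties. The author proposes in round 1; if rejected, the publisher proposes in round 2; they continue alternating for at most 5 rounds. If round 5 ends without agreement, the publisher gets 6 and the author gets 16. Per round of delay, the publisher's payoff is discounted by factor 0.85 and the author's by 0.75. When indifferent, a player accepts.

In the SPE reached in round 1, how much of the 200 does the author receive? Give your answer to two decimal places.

127.97

Round 5 (the author proposes): the publisher gets 6 if talks fail, so the author offers 6 and keeps 194.
Round 4 (the publisher proposes): the author can get 194 next round, worth 0.75 × 194 = 145.5 now, so the publisher offers 145.5, keeping 54.5.
Round 3 (the author proposes): the publisher can get 54.5 next round, worth 0.85 × 54.5 = 46.325 now, so the author offers 46.325, keeping 153.675.
Round 2 (the publisher proposes): the author can get 153.675 next round, worth 0.75 × 153.675 = 115.25625 now; the publisher offers that and keeps 84.74375.
Round 1 (the author proposes): the publisher can get 84.74375 next round, worth 0.85 × 84.74375 = 72.0321875 now, so the author offers 72.0321875, keeping 127.9678125.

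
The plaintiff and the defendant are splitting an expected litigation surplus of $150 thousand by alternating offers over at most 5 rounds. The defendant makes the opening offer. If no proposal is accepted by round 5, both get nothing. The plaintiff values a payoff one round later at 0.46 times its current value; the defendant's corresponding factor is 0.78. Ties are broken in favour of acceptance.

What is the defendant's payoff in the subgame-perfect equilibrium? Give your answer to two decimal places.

Work backward from the last round.
Round 5 (the defendant proposes): rejection yields 0 for the plaintiff; the defendant offers 0 and keeps 150.
Round 4 (the plaintiff proposes): the defendant can get 150 next round, worth 0.78 × 150 = 117 now; the plaintiff offers that and keeps 33.
Round 3 (the defendant proposes): the plaintiff can get 33 next round, worth 0.46 × 33 = 15.18 now; the defendant offers that and keeps 134.82.
Round 2 (the plaintiff proposes): the defendant can get 134.82 next round, worth 0.78 × 134.82 = 105.1596 now, so the plaintiff offers 105.1596, keeping 44.8404.
Round 1 (the defendant proposes): the plaintiff can get 44.8404 next round, worth 0.46 × 44.8404 = 20.626584 now, so the defendant offers 20.626584, keeping 129.373416.

129.37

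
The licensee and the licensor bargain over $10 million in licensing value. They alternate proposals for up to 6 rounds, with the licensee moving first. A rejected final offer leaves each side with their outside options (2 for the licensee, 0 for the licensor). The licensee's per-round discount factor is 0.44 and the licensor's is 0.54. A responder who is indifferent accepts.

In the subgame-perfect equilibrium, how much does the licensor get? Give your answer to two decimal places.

Round 6 (the licensor proposes): the licensee gets 2 if talks fail, so the licensor offers 2 and keeps 8.
Round 5 (the licensee proposes): the licensor can get 8 next round, worth 0.54 × 8 = 4.32 now. The licensee offers 4.32 and keeps 10 − 4.32 = 5.68.
Round 4 (the licensor proposes): the licensee can get 5.68 next round, worth 0.44 × 5.68 = 2.4992 now; the licensor offers that and keeps 7.5008.
Round 3 (the licensee proposes): the licensor can get 7.5008 next round, worth 0.54 × 7.5008 = 4.050432 now. The licensee offers 4.050432 and keeps 10 − 4.050432 = 5.949568.
Round 2 (the licensor proposes): the licensee can get 5.949568 next round, worth 0.44 × 5.949568 = 2.61780992 now; the licensor offers that and keeps 7.38219008.
Round 1 (the licensee proposes): the licensor can get 7.38219008 next round, worth 0.54 × 7.38219008 = 3.9863826432 now. The licensee offers 3.9863826432 and keeps 10 − 3.9863826432 = 6.0136173568.

3.99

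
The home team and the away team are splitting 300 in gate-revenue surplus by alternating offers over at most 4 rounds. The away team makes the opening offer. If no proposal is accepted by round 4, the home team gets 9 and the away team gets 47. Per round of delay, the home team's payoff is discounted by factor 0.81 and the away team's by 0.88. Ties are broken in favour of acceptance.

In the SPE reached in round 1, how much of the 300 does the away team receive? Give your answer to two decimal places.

124.77

By backward induction:
Round 4 (the home team proposes): the away team gets 47 if talks fail, so the home team offers 47 and keeps 253.
Round 3 (the away team proposes): the home team can get 253 next round, worth 0.81 × 253 = 204.93 now, so the away team offers 204.93, keeping 95.07.
Round 2 (the home team proposes): the away team can get 95.07 next round, worth 0.88 × 95.07 = 83.6616 now, so the home team offers 83.6616, keeping 216.3384.
Round 1 (the away team proposes): the home team can get 216.3384 next round, worth 0.81 × 216.3384 = 175.234104 now. The away team offers 175.234104 and keeps 300 − 175.234104 = 124.765896.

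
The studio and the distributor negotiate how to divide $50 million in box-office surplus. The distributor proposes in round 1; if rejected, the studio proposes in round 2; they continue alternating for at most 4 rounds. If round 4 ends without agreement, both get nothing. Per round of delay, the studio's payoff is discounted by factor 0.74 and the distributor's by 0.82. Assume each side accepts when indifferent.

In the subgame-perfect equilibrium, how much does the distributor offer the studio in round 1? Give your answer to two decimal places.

Work backward from the last round.
Round 4 (the studio proposes): the distributor will accept anything ≥ 0, so the studio offers 0 and keeps 50.
Round 3 (the distributor proposes): the studio can get 50 next round, worth 0.74 × 50 = 37 now; the distributor offers that and keeps 13.
Round 2 (the studio proposes): the distributor can get 13 next round, worth 0.82 × 13 = 10.66 now. The studio offers 10.66 and keeps 50 − 10.66 = 39.34.
Round 1 (the distributor proposes): the studio can get 39.34 next round, worth 0.74 × 39.34 = 29.1116 now; the distributor offers that and keeps 20.8884.

29.11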